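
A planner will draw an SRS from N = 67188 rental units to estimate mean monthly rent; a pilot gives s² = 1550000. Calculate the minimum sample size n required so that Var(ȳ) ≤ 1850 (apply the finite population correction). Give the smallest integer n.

828

Without fpc, n₀ = s²/D = 1550000/1850 = 837.8378.
With fpc, (1 − n/N)·s²/n ≤ D requires n ≥ n₀/(1 + n₀/N) = 837.8378/(1 + 837.8378/67188) = 827.5186.
Rounding up, n = 828.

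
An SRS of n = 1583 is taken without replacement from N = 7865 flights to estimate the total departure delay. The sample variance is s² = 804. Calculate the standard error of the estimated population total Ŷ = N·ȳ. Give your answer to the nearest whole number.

Var(Ŷ) = N²·Var(ȳ) = N²·(1 − n/N)·s²/n.
f = 1583/7865 = 0.20127146; Var(ȳ) = 0.79872854·804/1583 = 0.40567135.
Var(Ŷ) = 7865² · 0.40567135 = 2.509411 × 10^7.
SE(Ŷ) = √(2.509411 × 10^7) = 5009.

5009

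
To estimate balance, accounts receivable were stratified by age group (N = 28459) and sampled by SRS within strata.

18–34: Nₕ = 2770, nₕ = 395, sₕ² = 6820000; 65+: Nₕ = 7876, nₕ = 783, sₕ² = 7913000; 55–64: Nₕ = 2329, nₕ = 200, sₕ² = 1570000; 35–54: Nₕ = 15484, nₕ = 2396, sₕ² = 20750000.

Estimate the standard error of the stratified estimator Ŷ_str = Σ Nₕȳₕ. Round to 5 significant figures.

1.5723 × 10^6

Var(Ŷ_str) = Σₕ Nₕ²(1 − fₕ)sₕ²/nₕ.
18–34: 2770²·(1 − 395/2770)·6820000/395 = 1.1358753 × 10^11.
65+: 7876²·(1 − 783/7876)·7913000/783 = 5.6456646 × 10^11.
55–64: 2329²·(1 − 200/2329)·1570000/200 = 3.8923762 × 10^10.
35–54: 15484²·(1 − 2396/15484)·20750000/2396 = 1.7550429 × 10^12.
Sum = 2.4721207 × 10^12.
SE = √(2.4721207 × 10^12) = 1.5723 × 10^6.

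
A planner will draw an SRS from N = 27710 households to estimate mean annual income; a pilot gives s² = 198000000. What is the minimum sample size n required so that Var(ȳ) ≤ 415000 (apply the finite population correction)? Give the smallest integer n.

470

Without fpc, n₀ = s²/D = 198000000/415000 = 477.1084.
With fpc, (1 − n/N)·s²/n ≤ D requires n ≥ n₀/(1 + n₀/N) = 477.1084/(1 + 477.1084/27710) = 469.0326.
Rounding up, n = 470.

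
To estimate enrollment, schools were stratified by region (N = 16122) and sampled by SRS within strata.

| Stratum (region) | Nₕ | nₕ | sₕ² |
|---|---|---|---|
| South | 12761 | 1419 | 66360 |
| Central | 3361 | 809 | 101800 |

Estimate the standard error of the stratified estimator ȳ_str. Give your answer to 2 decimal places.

Var(ȳ_str) = Σₕ Wₕ²(1 − fₕ)sₕ²/nₕ with Wₕ = Nₕ/N, N = 16122.
South: Wₕ = 0.79152711; term = 0.79152711²·(1 − 0.11119818)·66360/1419 = 26.04117.
Central: Wₕ = 0.20847289; term = 0.20847289²·(1 − 0.24070217)·101800/809 = 4.1525092.
Sum = 30.193679.
SE = √(30.193679) = 5.49.

5.49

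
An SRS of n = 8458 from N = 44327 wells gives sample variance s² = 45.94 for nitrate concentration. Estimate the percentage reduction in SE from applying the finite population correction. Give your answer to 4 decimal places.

10.0450

f = n/N = 8458/44327 = 0.19080921.
SE_no-fpc = √(s²/n) = 0.07369901; SE_fpc = √((1−f)s²/n) = 0.066295969.
Ratio = √(1−f) = 0.89955032. Reduction = 100·(1 − 0.89955032) = 10.0450%.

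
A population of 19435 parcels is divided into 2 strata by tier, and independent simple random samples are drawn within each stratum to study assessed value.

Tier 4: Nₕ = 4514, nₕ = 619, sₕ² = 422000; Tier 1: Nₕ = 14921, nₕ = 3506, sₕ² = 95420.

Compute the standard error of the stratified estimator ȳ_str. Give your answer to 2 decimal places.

6.63

Var(ȳ_str) = Σₕ Wₕ²(1 − fₕ)sₕ²/nₕ with Wₕ = Nₕ/N, N = 19435.
Tier 4: Wₕ = 0.23226138; term = 0.23226138²·(1 − 0.13712893)·422000/619 = 31.733774.
Tier 1: Wₕ = 0.76773862; term = 0.76773862²·(1 − 0.23497085)·95420/3506 = 12.272478.
Sum = 44.006252.
SE = √(44.006252) = 6.63.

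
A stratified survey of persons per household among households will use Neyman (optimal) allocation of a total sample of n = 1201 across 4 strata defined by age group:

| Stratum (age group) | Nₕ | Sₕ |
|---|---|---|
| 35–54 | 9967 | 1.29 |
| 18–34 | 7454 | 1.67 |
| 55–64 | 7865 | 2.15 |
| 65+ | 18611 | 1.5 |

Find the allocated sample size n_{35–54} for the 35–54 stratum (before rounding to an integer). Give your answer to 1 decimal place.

Neyman allocation: nₕ = n·NₕSₕ / Σⱼ NⱼSⱼ.
Σ NⱼSⱼ = 9967·1.29 + 7454·1.67 + 7865·2.15 + 18611·1.5 = 70131.86.
n_{35–54} = 1201·9967·1.29 / 70131.86 = 220.2.

220.2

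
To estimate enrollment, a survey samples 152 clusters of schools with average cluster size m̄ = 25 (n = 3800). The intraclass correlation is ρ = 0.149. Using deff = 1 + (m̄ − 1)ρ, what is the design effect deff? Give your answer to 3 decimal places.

deff = 1 + (25 − 1)·0.149 = 1 + 3.576 = 4.576.

4.576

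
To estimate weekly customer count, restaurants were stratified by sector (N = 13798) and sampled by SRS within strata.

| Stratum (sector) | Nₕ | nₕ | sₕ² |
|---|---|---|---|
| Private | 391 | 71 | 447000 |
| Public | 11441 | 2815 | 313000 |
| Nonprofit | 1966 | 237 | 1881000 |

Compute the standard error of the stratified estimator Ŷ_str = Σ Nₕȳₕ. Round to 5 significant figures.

Var(Ŷ_str) = Σₕ Nₕ²(1 − fₕ)sₕ²/nₕ.
Private: 391²·(1 − 71/391)·447000/71 = 7.8772732 × 10^8.
Public: 11441²·(1 − 2815/11441)·313000/2815 = 1.0973354 × 10^10.
Nonprofit: 1966²·(1 − 237/1966)·1881000/237 = 2.6978572 × 10^10.
Sum = 3.8739653 × 10^10.
SE = √(3.8739653 × 10^10) = 196820.

196820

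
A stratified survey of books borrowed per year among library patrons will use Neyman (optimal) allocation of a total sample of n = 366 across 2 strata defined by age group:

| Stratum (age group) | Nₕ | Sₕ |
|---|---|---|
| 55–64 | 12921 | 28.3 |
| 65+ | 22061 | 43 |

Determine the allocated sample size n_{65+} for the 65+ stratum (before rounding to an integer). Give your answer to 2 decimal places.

Neyman allocation: nₕ = n·NₕSₕ / Σⱼ NⱼSⱼ.
Σ NⱼSⱼ = 12921·28.3 + 22061·43 = 1.3142873 × 10^6.
n_{65+} = 366·22061·43 / (1.3142873 × 10^6) = 264.17.

264.17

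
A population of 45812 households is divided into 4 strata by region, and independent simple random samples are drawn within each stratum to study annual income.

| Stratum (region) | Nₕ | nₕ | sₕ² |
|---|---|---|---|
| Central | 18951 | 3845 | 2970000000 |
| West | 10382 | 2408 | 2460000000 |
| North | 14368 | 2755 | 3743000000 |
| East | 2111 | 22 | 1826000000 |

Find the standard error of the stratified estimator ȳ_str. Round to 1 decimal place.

654.3

Var(ȳ_str) = Σₕ Wₕ²(1 − fₕ)sₕ²/nₕ with Wₕ = Nₕ/N, N = 45812.
Central: Wₕ = 0.41366891; term = 0.41366891²·(1 − 0.20289167)·2970000000/3845 = 105361.81.
West: Wₕ = 0.22662185; term = 0.22662185²·(1 − 0.23193990)·2460000000/2408 = 40297.432.
North: Wₕ = 0.31362962; term = 0.31362962²·(1 − 0.19174555)·3743000000/2755 = 108014.1.
East: Wₕ = 0.04607963; term = 0.04607963²·(1 − 0.01042160)·1826000000/22 = 174399.91.
Sum = 428073.25.
SE = √(428073.25) = 654.3.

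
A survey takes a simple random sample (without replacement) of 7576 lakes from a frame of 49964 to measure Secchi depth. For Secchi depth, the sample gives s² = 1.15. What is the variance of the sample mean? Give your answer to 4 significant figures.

1.288 × 10^-4

Under SRS without replacement, Var(ȳ) = (1 − f)·s²/n with f = n/N = 7576/49964 = 0.15162917.
Var(ȳ) = (1 − 0.15162917)·1.15/7576 = 0.84837083·1.5179514 × 10^-4 = 1.2877857 × 10^-4.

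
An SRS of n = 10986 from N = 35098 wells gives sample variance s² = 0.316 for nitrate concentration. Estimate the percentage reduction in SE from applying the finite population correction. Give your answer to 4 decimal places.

17.1151

f = n/N = 10986/35098 = 0.31300929.
SE_no-fpc = √(s²/n) = 0.0053631969; SE_fpc = √((1−f)s²/n) = 0.0044452806.
Ratio = √(1−f) = 0.82884903. Reduction = 100·(1 − 0.82884903) = 17.1151%.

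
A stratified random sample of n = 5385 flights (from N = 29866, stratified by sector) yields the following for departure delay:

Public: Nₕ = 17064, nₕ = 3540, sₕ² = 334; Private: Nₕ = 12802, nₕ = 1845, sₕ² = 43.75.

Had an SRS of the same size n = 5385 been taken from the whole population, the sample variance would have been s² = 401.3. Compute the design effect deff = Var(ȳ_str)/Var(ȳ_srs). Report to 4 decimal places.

0.4607

Var(ȳ_str) = Σ Wₕ²(1−fₕ)sₕ²/nₕ with Wₕ = Nₕ/29866:
  Public: (17064/29866)²·(1−3540/17064)·334/3540 = 0.024410411
  Private: (12802/29866)²·(1−1845/12802)·43.75/1845 = 0.0037290401
  → Var(ȳ_str) = 0.028139451.
Var(ȳ_srs) = (1 − 5385/29866)·401.3/5385 = 0.061085136.
deff = 0.028139451 / 0.061085136 = 0.4607.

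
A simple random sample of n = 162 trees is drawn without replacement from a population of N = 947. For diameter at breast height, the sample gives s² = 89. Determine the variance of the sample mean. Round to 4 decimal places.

0.4554

Under SRS without replacement, Var(ȳ) = (1 − f)·s²/n with f = n/N = 162/947 = 0.17106653.
Var(ȳ) = (1 − 0.17106653)·89/162 = 0.82893347·0.54938272 = 0.45540172.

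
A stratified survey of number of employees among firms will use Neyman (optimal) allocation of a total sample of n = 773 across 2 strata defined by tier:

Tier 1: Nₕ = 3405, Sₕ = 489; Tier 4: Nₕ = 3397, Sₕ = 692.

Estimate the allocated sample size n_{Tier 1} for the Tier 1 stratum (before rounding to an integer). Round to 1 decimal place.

Neyman allocation: nₕ = n·NₕSₕ / Σⱼ NⱼSⱼ.
Σ NⱼSⱼ = 3405·489 + 3397·692 = 4.015769 × 10^6.
n_{Tier 1} = 773·3405·489 / (4.015769 × 10^6) = 320.5.

320.5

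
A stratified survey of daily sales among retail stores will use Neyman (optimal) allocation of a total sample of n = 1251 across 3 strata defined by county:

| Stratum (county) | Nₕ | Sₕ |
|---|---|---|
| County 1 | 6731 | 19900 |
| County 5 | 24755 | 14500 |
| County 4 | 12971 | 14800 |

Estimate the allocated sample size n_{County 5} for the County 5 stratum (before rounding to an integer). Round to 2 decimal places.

655.67

Neyman allocation: nₕ = n·NₕSₕ / Σⱼ NⱼSⱼ.
Σ NⱼSⱼ = 6731·19900 + 24755·14500 + 12971·14800 = 6.848652 × 10^8.
n_{County 5} = 1251·24755·14500 / (6.848652 × 10^8) = 655.67.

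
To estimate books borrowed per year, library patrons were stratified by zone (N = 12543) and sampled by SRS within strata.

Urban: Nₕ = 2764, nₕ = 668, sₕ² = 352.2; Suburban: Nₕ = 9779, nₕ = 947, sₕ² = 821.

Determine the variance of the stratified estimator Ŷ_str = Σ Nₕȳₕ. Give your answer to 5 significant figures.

Var(Ŷ_str) = Σₕ Nₕ²(1 − fₕ)sₕ²/nₕ.
Urban: 2764²·(1 − 668/2764)·352.2/668 = 3.0545146 × 10^6.
Suburban: 9779²·(1 − 947/9779)·821/947 = 7.4876698 × 10^7.
Sum = 7.7931213 × 10^7.

7.7931 × 10^7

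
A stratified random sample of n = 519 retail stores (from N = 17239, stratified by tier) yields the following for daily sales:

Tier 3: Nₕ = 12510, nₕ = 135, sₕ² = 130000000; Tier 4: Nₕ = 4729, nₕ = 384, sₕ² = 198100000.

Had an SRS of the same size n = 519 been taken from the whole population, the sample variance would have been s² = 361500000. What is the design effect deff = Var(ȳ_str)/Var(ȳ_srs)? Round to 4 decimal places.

Var(ȳ_str) = Σ Wₕ²(1−fₕ)sₕ²/nₕ with Wₕ = Nₕ/17239:
  Tier 3: (12510/17239)²·(1−135/12510)·130000000/135 = 501635.15
  Tier 4: (4729/17239)²·(1−384/4729)·198100000/384 = 35668.776
  → Var(ȳ_str) = 537303.93.
Var(ȳ_srs) = (1 − 519/17239)·361500000/519 = 675561.9.
deff = 537303.93 / 675561.9 = 0.7953.

0.7953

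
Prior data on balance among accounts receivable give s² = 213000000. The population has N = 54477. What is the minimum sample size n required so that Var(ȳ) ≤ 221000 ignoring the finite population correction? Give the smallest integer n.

964

Without fpc, n₀ = s²/D = 213000000/221000 = 963.8009.
Rounding up, n = 964.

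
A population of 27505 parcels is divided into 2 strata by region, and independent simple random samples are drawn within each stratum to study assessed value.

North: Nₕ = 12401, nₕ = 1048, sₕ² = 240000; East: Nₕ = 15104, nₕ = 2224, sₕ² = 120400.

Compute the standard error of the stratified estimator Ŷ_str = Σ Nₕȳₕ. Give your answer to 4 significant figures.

Var(Ŷ_str) = Σₕ Nₕ²(1 − fₕ)sₕ²/nₕ.
North: 12401²·(1 − 1048/12401)·240000/1048 = 3.2241653 × 10^10.
East: 15104²·(1 − 2224/15104)·120400/2224 = 1.0531726 × 10^10.
Sum = 4.2773379 × 10^10.
SE = √(4.2773379 × 10^10) = 206800.

206800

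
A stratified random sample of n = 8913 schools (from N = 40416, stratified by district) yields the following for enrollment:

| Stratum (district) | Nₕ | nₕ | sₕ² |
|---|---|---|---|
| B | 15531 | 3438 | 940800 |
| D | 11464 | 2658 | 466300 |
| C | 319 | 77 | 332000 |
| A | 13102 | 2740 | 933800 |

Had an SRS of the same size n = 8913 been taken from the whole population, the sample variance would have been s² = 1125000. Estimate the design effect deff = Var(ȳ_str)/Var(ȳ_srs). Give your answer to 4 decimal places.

0.7200

Var(ȳ_str) = Σ Wₕ²(1−fₕ)sₕ²/nₕ with Wₕ = Nₕ/40416:
  B: (15531/40416)²·(1−3438/15531)·940800/3438 = 31.464313
  D: (11464/40416)²·(1−2658/11464)·466300/2658 = 10.842231
  C: (319/40416)²·(1−77/319)·332000/77 = 0.20377305
  A: (13102/40416)²·(1−2740/13102)·933800/2740 = 28.325516
  → Var(ȳ_str) = 70.835833.
Var(ȳ_srs) = (1 − 8913/40416)·1125000/8913 = 98.384617.
deff = 70.835833 / 98.384617 = 0.7200.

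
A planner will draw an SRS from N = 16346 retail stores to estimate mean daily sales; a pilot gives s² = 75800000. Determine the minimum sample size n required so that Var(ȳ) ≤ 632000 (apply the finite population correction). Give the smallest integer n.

Without fpc, n₀ = s²/D = 75800000/632000 = 119.9367.
With fpc, (1 − n/N)·s²/n ≤ D requires n ≥ n₀/(1 + n₀/N) = 119.9367/(1 + 119.9367/16346) = 119.0631.
Rounding up, n = 120.

120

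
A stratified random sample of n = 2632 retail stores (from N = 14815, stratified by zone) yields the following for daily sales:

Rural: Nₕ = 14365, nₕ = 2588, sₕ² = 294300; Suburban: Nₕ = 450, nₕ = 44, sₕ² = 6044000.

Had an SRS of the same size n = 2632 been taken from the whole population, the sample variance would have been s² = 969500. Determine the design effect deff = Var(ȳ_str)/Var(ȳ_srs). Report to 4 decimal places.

Var(ȳ_str) = Σ Wₕ²(1−fₕ)sₕ²/nₕ with Wₕ = Nₕ/14815:
  Rural: (14365/14815)²·(1−2588/14365)·294300/2588 = 87.652233
  Suburban: (450/14815)²·(1−44/450)·6044000/44 = 114.34232
  → Var(ȳ_str) = 201.99455.
Var(ȳ_srs) = (1 − 2632/14815)·969500/2632 = 302.91063.
deff = 201.99455 / 302.91063 = 0.6668.

0.6668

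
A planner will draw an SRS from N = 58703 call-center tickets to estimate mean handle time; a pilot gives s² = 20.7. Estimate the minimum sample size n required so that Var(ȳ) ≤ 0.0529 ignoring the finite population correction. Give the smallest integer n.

Without fpc, n₀ = s²/D = 20.7/0.0529 = 391.3043.
Rounding up, n = 392.

392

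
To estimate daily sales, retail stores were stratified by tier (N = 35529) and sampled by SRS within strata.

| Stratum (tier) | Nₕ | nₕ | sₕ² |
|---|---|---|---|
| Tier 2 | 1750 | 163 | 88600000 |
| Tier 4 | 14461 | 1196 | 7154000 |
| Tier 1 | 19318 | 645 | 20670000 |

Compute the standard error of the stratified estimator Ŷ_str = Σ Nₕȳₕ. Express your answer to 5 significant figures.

Var(Ŷ_str) = Σₕ Nₕ²(1 − fₕ)sₕ²/nₕ.
Tier 2: 1750²·(1 − 163/1750)·88600000/163 = 1.5095972 × 10^12.
Tier 4: 14461²·(1 − 1196/14461)·7154000/1196 = 1.1474224 × 10^12.
Tier 1: 19318²·(1 − 645/19318)·20670000/645 = 1.1559978 × 10^13.
Sum = 1.4216998 × 10^13.
SE = √(1.4216998 × 10^13) = 3.7705 × 10^6.

3.7705 × 10^6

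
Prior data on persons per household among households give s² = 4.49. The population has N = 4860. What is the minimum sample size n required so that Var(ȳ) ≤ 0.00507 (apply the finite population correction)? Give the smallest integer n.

750

Without fpc, n₀ = s²/D = 4.49/0.00507 = 885.6016.
With fpc, (1 − n/N)·s²/n ≤ D requires n ≥ n₀/(1 + n₀/N) = 885.6016/(1 + 885.6016/4860) = 749.0989.
Rounding up, n = 750.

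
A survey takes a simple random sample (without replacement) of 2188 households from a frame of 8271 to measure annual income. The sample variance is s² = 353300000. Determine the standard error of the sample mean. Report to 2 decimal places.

Under SRS without replacement, Var(ȳ) = (1 − f)·s²/n with f = n/N = 2188/8271 = 0.26453875.
Var(ȳ) = (1 − 0.26453875)·353300000/2188 = 0.73546125·161471.66 = 118756.15.
SE(ȳ) = √(118756.15) = 344.61.

344.61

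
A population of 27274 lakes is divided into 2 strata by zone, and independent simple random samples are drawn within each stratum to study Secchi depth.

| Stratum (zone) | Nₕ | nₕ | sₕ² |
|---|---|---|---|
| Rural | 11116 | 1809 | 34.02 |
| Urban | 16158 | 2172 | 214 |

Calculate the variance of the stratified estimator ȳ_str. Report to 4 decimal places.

0.0325

Var(ȳ_str) = Σₕ Wₕ²(1 − fₕ)sₕ²/nₕ with Wₕ = Nₕ/N, N = 27274.
Rural: Wₕ = 0.40756765; term = 0.40756765²·(1 − 0.16273840)·34.02/1809 = 0.0026155096.
Urban: Wₕ = 0.59243235; term = 0.59243235²·(1 − 0.13442258)·214/2172 = 0.029932115.
Sum = 0.032547625.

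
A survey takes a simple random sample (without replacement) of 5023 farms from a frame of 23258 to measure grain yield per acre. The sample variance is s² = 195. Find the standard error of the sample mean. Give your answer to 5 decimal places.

Under SRS without replacement, Var(ȳ) = (1 − f)·s²/n with f = n/N = 5023/23258 = 0.21596870.
Var(ȳ) = (1 − 0.21596870)·195/5023 = 0.78403130·0.038821421 = 0.03043721.
SE(ȳ) = √(0.03043721) = 0.17446.

0.17446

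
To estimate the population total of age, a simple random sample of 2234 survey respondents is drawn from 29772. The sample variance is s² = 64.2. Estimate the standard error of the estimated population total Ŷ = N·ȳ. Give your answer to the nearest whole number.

Var(Ŷ) = N²·Var(ȳ) = N²·(1 − n/N)·s²/n.
f = 2234/29772 = 0.07503695; Var(ȳ) = 0.92496305·64.2/2234 = 0.026581302.
Var(Ŷ) = 29772² · 0.026581302 = 2.3560921 × 10^7.
SE(Ŷ) = √(2.3560921 × 10^7) = 4854.

4854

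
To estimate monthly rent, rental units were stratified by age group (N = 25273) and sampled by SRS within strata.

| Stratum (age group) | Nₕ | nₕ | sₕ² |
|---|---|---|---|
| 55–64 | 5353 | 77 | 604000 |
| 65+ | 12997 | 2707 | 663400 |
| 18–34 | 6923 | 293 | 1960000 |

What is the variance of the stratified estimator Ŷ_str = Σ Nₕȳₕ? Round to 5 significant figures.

5.6135 × 10^11

Var(Ŷ_str) = Σₕ Nₕ²(1 − fₕ)sₕ²/nₕ.
55–64: 5353²·(1 − 77/5353)·604000/77 = 2.2153801 × 10^11.
65+: 12997²·(1 − 2707/12997)·663400/2707 = 3.2775227 × 10^10.
18–34: 6923²·(1 − 293/6923)·1960000/293 = 3.0704096 × 10^11.
Sum = 5.613542 × 10^11.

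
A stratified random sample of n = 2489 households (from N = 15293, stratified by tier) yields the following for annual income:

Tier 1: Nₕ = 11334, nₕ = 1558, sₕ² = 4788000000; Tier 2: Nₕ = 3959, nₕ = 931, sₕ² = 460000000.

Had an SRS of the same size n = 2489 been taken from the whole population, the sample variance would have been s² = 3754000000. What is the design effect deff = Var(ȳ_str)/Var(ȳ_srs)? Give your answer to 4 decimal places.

Var(ȳ_str) = Σ Wₕ²(1−fₕ)sₕ²/nₕ with Wₕ = Nₕ/15293:
  Tier 1: (11334/15293)²·(1−1558/11334)·4788000000/1558 = 1.4559475 × 10^6
  Tier 2: (3959/15293)²·(1−931/3959)·460000000/931 = 25325.857
  → Var(ȳ_str) = 1.4812734 × 10^6.
Var(ȳ_srs) = (1 − 2489/15293)·3754000000/2489 = 1.2627645 × 10^6.
deff = (1.4812734 × 10^6) / (1.2627645 × 10^6) = 1.1730.

1.1730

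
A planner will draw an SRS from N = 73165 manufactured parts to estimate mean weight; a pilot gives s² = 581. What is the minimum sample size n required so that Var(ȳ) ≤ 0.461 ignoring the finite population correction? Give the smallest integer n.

Without fpc, n₀ = s²/D = 581/0.461 = 1260.3037.
Rounding up, n = 1261.

1261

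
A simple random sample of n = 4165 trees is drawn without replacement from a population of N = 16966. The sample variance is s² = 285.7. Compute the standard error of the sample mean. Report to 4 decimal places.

0.2275

Under SRS without replacement, Var(ȳ) = (1 − f)·s²/n with f = n/N = 4165/16966 = 0.24549098.
Var(ȳ) = (1 − 0.24549098)·285.7/4165 = 0.75450902·0.068595438 = 0.051755877.
SE(ȳ) = √(0.051755877) = 0.2275.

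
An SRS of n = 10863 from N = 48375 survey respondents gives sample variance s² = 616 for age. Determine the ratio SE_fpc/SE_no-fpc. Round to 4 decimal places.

0.8806

f = n/N = 10863/48375 = 0.22455814.
SE_no-fpc = √(s²/n) = 0.23813074; SE_fpc = √((1−f)s²/n) = 0.20969597.
Ratio = √(1−f) = 0.88059177.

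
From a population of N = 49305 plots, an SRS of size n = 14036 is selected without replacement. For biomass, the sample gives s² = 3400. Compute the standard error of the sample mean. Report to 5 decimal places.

Under SRS without replacement, Var(ȳ) = (1 − f)·s²/n with f = n/N = 14036/49305 = 0.28467701.
Var(ȳ) = (1 − 0.28467701)·3400/14036 = 0.71532299·0.24223425 = 0.17327573.
SE(ȳ) = √(0.17327573) = 0.41626.

0.41626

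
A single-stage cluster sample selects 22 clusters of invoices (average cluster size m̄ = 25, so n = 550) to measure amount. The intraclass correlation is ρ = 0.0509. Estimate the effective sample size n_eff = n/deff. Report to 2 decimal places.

deff = 1 + (25 − 1)·0.0509 = 1 + 1.2216 = 2.2216.
n_eff = 550 / 2.2216 = 247.57.

247.57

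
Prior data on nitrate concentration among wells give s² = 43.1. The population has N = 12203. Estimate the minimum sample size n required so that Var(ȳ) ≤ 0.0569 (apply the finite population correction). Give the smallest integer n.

Without fpc, n₀ = s²/D = 43.1/0.0569 = 757.4692.
With fpc, (1 − n/N)·s²/n ≤ D requires n ≥ n₀/(1 + n₀/N) = 757.4692/(1 + 757.4692/12203) = 713.1992.
Rounding up, n = 714.

714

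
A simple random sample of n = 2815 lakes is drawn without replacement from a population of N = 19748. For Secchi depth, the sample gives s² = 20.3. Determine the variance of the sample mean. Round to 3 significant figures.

0.00618

Under SRS without replacement, Var(ȳ) = (1 − f)·s²/n with f = n/N = 2815/19748 = 0.14254608.
Var(ȳ) = (1 − 0.14254608)·20.3/2815 = 0.85745392·0.0072113677 = 0.0061834155.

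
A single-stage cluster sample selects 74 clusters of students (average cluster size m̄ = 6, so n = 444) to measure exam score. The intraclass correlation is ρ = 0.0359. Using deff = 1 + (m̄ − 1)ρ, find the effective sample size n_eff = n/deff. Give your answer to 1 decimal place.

deff = 1 + (6 − 1)·0.0359 = 1 + 0.1795 = 1.1795.
n_eff = 444 / 1.1795 = 376.4.

376.4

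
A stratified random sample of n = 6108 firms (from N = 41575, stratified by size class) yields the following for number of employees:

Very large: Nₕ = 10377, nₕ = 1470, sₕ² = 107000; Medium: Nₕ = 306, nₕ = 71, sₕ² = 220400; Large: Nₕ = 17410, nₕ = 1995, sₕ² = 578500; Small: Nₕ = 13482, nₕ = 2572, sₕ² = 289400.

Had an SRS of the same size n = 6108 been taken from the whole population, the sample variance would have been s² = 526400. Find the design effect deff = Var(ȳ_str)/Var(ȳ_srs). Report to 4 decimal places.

Var(ȳ_str) = Σ Wₕ²(1−fₕ)sₕ²/nₕ with Wₕ = Nₕ/41575:
  Very large: (10377/41575)²·(1−1470/10377)·107000/1470 = 3.8922901
  Medium: (306/41575)²·(1−71/306)·220400/71 = 0.12914512
  Large: (17410/41575)²·(1−1995/17410)·578500/1995 = 45.023396
  Small: (13482/41575)²·(1−2572/13482)·289400/2572 = 9.5750736
  → Var(ȳ_str) = 58.619905.
Var(ȳ_srs) = (1 − 6108/41575)·526400/6108 = 73.520601.
deff = 58.619905 / 73.520601 = 0.7973.

0.7973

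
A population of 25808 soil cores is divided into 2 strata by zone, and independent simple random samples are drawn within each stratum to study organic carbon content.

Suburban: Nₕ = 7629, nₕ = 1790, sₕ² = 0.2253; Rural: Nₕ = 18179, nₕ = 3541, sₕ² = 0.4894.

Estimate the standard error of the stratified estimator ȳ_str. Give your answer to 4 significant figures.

Var(ȳ_str) = Σₕ Wₕ²(1 − fₕ)sₕ²/nₕ with Wₕ = Nₕ/N, N = 25808.
Suburban: Wₕ = 0.29560601; term = 0.29560601²·(1 − 0.23463101)·0.2253/1790 = 8.4179347 × 10^-6.
Rural: Wₕ = 0.70439399; term = 0.70439399²·(1 − 0.19478519)·0.4894/3541 = 5.5218051 × 10^-5.
Sum = 6.3635986 × 10^-5.
SE = √(6.3635986 × 10^-5) = 0.007977.

0.007977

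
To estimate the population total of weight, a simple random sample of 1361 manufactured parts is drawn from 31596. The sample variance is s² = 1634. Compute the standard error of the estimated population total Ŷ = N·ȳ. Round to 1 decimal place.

Var(Ŷ) = N²·Var(ȳ) = N²·(1 − n/N)·s²/n.
f = 1361/31596 = 0.04307507; Var(ȳ) = 0.95692493·1634/1361 = 1.1488724.
Var(Ŷ) = 31596² · 1.1488724 = 1.1469276 × 10^9.
SE(Ŷ) = √(1.1469276 × 10^9) = 33866.3.

33866.3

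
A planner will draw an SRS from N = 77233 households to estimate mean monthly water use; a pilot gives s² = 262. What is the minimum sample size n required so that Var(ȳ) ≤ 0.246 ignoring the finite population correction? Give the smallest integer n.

Without fpc, n₀ = s²/D = 262/0.246 = 1065.0407.
Rounding up, n = 1066.

1066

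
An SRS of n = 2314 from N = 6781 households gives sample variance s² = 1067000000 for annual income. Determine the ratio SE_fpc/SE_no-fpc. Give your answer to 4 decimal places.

f = n/N = 2314/6781 = 0.34124760.
SE_no-fpc = √(s²/n) = 679.04809; SE_fpc = √((1−f)s²/n) = 551.13963.
Ratio = √(1−f) = 0.81163563.

0.8116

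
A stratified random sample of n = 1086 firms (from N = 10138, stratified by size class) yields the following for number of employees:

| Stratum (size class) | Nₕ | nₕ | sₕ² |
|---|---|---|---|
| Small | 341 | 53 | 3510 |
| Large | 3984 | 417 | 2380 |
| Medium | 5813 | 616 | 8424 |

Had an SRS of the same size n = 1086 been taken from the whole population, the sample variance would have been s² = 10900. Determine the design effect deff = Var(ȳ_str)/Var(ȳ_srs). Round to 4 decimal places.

Var(ȳ_str) = Σ Wₕ²(1−fₕ)sₕ²/nₕ with Wₕ = Nₕ/10138:
  Small: (341/10138)²·(1−53/341)·3510/53 = 0.06328103
  Large: (3984/10138)²·(1−417/3984)·2380/417 = 0.78914856
  Medium: (5813/10138)²·(1−616/5813)·8424/616 = 4.0196303
  → Var(ȳ_str) = 4.8720599.
Var(ȳ_srs) = (1 − 1086/10138)·10900/1086 = 8.9616697.
deff = 4.8720599 / 8.9616697 = 0.5437.

0.5437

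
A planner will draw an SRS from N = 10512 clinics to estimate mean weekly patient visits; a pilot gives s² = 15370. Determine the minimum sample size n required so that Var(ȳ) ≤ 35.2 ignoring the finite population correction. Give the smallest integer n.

437

Without fpc, n₀ = s²/D = 15370/35.2 = 436.6477.
Rounding up, n = 437.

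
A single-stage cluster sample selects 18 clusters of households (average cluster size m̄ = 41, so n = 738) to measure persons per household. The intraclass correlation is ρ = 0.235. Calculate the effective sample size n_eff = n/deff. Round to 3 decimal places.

deff = 1 + (41 − 1)·0.235 = 1 + 9.4 = 10.4.
n_eff = 738 / 10.4 = 70.962.

70.962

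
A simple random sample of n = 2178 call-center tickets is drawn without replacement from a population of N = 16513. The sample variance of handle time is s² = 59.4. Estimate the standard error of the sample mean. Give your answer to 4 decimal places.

Under SRS without replacement, Var(ȳ) = (1 − f)·s²/n with f = n/N = 2178/16513 = 0.13189608.
Var(ȳ) = (1 − 0.13189608)·59.4/2178 = 0.86810392·0.027272727 = 0.023675561.
SE(ȳ) = √(0.023675561) = 0.1539.

0.1539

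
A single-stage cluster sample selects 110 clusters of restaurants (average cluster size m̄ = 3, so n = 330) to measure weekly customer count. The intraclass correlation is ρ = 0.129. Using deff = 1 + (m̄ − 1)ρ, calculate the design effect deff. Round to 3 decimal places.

1.258

deff = 1 + (3 − 1)·0.129 = 1 + 0.258 = 1.258.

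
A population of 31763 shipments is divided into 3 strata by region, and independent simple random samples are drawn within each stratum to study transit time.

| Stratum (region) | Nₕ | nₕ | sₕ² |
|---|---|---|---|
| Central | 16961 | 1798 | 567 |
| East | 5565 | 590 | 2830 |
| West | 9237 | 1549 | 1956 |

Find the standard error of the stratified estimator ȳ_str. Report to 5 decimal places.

0.54854

Var(ȳ_str) = Σₕ Wₕ²(1 − fₕ)sₕ²/nₕ with Wₕ = Nₕ/N, N = 31763.
Central: Wₕ = 0.53398608; term = 0.53398608²·(1 − 0.10600790)·567/1798 = 0.080387205.
East: Wₕ = 0.17520385; term = 0.17520385²·(1 − 0.10601977)·2830/590 = 0.13162841.
West: Wₕ = 0.29081006; term = 0.29081006²·(1 − 0.16769514)·1956/1549 = 0.088883004.
Sum = 0.30089862.
SE = √(0.30089862) = 0.54854.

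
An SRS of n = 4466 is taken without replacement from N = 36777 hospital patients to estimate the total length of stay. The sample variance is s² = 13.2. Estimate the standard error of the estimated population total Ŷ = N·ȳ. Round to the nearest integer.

Var(Ŷ) = N²·Var(ȳ) = N²·(1 − n/N)·s²/n.
f = 4466/36777 = 0.12143459; Var(ȳ) = 0.87856541·13.2/4466 = 0.002596745.
Var(Ŷ) = 36777² · 0.002596745 = 3.5122216 × 10^6.
SE(Ŷ) = √(3.5122216 × 10^6) = 1874.

1874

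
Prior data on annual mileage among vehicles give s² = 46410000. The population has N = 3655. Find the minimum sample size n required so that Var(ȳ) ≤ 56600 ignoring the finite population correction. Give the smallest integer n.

820

Without fpc, n₀ = s²/D = 46410000/56600 = 819.9647.
Rounding up, n = 820.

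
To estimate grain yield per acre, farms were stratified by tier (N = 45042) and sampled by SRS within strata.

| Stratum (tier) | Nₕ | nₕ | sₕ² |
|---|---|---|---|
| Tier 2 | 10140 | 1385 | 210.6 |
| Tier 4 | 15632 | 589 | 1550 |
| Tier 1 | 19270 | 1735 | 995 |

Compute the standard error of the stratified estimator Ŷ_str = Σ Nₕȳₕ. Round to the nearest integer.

Var(Ŷ_str) = Σₕ Nₕ²(1 − fₕ)sₕ²/nₕ.
Tier 2: 10140²·(1 − 1385/10140)·210.6/1385 = 1.3499034 × 10^7.
Tier 4: 15632²·(1 − 589/15632)·1550/589 = 6.1882152 × 10^8.
Tier 1: 19270²·(1 − 1735/19270)·995/1735 = 1.9378095 × 10^8.
Sum = 8.261015 × 10^8.
SE = √(8.261015 × 10^8) = 28742.

28742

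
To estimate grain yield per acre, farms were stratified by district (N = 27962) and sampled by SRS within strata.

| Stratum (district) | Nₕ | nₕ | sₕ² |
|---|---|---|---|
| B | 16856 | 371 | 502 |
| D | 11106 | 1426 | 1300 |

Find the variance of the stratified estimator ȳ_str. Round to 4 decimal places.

0.6062

Var(ȳ_str) = Σₕ Wₕ²(1 − fₕ)sₕ²/nₕ with Wₕ = Nₕ/N, N = 27962.
B: Wₕ = 0.60281811; term = 0.60281811²·(1 − 0.02200997)·502/371 = 0.48088012.
D: Wₕ = 0.39718189; term = 0.39718189²·(1 − 0.12839906)·1300/1426 = 0.12534886.
Sum = 0.60622898.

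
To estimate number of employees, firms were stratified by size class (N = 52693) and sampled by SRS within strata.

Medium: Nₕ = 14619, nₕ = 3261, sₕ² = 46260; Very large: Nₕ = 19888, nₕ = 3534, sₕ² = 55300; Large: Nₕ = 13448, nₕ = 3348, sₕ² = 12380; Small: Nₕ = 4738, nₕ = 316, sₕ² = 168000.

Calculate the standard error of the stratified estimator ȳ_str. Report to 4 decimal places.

Var(ȳ_str) = Σₕ Wₕ²(1 − fₕ)sₕ²/nₕ with Wₕ = Nₕ/N, N = 52693.
Medium: Wₕ = 0.27743723; term = 0.27743723²·(1 − 0.22306587)·46260/3261 = 0.8483372.
Very large: Wₕ = 0.37743154; term = 0.37743154²·(1 − 0.17769509)·55300/3534 = 1.8330227.
Large: Wₕ = 0.25521417; term = 0.25521417²·(1 − 0.24895895)·12380/3348 = 0.18088744.
Small: Wₕ = 0.08991707; term = 0.08991707²·(1 − 0.06669481)·168000/316 = 4.0117157.
Sum = 6.873963.
SE = √(6.873963) = 2.6218.

2.6218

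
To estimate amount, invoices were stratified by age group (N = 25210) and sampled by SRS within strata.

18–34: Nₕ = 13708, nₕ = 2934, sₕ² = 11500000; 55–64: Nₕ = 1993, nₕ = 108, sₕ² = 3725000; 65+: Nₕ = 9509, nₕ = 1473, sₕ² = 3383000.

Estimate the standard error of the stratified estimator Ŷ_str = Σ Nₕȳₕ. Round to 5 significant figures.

940190

Var(Ŷ_str) = Σₕ Nₕ²(1 − fₕ)sₕ²/nₕ.
18–34: 13708²·(1 − 2934/13708)·11500000/2934 = 5.7888034 × 10^11.
55–64: 1993²·(1 − 108/1993)·3725000/108 = 1.2957499 × 10^11.
65+: 9509²·(1 − 1473/9509)·3383000/1473 = 1.7549875 × 10^11.
Sum = 8.8395408 × 10^11.
SE = √(8.8395408 × 10^11) = 940190.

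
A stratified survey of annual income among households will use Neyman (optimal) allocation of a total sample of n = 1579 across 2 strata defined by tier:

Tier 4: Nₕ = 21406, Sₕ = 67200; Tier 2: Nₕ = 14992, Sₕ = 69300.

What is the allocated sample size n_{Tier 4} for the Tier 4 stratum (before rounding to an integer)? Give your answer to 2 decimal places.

916.82

Neyman allocation: nₕ = n·NₕSₕ / Σⱼ NⱼSⱼ.
Σ NⱼSⱼ = 21406·67200 + 14992·69300 = 2.4774288 × 10^9.
n_{Tier 4} = 1579·21406·67200 / (2.4774288 × 10^9) = 916.82.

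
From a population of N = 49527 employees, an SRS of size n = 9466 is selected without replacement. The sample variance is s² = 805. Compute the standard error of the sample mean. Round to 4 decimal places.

0.2623

Under SRS without replacement, Var(ȳ) = (1 − f)·s²/n with f = n/N = 9466/49527 = 0.19112807.
Var(ȳ) = (1 − 0.19112807)·805/9466 = 0.80887193·0.0850412 = 0.06878744.
SE(ȳ) = √(0.06878744) = 0.2623.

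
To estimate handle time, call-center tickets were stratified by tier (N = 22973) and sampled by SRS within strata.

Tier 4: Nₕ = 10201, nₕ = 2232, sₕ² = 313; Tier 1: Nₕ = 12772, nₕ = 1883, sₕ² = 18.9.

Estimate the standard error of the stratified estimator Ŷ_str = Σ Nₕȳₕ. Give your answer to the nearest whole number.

Var(Ŷ_str) = Σₕ Nₕ²(1 − fₕ)sₕ²/nₕ.
Tier 4: 10201²·(1 − 2232/10201)·313/2232 = 1.1399787 × 10^7.
Tier 1: 12772²·(1 − 1883/12772)·18.9/1883 = 1.3959131 × 10^6.
Sum = 1.27957 × 10^7.
SE = √(1.27957 × 10^7) = 3577.

3577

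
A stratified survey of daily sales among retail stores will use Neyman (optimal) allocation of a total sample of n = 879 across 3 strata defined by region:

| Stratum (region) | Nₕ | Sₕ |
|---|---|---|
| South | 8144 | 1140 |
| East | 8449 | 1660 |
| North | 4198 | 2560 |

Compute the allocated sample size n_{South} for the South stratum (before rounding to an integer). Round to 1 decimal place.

Neyman allocation: nₕ = n·NₕSₕ / Σⱼ NⱼSⱼ.
Σ NⱼSⱼ = 8144·1140 + 8449·1660 + 4198·2560 = 3.405638 × 10^7.
n_{South} = 879·8144·1140 / (3.405638 × 10^7) = 239.6.

239.6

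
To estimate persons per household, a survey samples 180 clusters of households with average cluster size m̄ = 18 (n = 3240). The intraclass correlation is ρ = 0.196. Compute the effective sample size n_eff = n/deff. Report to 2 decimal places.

deff = 1 + (18 − 1)·0.196 = 1 + 3.332 = 4.332.
n_eff = 3240 / 4.332 = 747.92.

747.92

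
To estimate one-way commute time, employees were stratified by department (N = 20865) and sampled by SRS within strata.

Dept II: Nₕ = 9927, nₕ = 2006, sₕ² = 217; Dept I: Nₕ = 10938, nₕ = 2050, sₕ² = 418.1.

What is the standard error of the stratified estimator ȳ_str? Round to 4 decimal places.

Var(ȳ_str) = Σₕ Wₕ²(1 − fₕ)sₕ²/nₕ with Wₕ = Nₕ/N, N = 20865.
Dept II: Wₕ = 0.47577283; term = 0.47577283²·(1 − 0.20207515)·217/2006 = 0.019538448.
Dept I: Wₕ = 0.52422717; term = 0.52422717²·(1 − 0.18742000)·418.1/2050 = 0.045544034.
Sum = 0.065082482.
SE = √(0.065082482) = 0.2551.

0.2551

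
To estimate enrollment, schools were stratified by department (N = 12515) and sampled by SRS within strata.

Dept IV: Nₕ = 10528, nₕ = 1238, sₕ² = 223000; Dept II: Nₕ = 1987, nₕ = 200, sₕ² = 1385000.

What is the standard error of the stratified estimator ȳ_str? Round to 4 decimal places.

Var(ȳ_str) = Σₕ Wₕ²(1 − fₕ)sₕ²/nₕ with Wₕ = Nₕ/N, N = 12515.
Dept IV: Wₕ = 0.84123052; term = 0.84123052²·(1 − 0.11759119)·223000/1238 = 112.48228.
Dept II: Wₕ = 0.15876948; term = 0.15876948²·(1 − 0.10065425)·1385000/200 = 156.99307.
Sum = 269.47535.
SE = √(269.47535) = 16.4157.

16.4157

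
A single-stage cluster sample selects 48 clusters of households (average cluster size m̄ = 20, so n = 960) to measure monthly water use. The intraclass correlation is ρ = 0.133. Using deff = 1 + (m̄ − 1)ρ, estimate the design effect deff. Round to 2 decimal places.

deff = 1 + (20 − 1)·0.133 = 1 + 2.527 = 3.527.

3.53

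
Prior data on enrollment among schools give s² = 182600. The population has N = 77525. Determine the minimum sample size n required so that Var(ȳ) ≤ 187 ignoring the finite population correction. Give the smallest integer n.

977

Without fpc, n₀ = s²/D = 182600/187 = 976.4706.
Rounding up, n = 977.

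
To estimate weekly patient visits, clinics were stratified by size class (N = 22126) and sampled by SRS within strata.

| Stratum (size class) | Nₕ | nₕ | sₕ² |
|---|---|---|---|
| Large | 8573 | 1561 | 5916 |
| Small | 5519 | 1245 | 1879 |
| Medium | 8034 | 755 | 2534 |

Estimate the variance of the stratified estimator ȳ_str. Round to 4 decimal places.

0.9390

Var(ȳ_str) = Σₕ Wₕ²(1 − fₕ)sₕ²/nₕ with Wₕ = Nₕ/N, N = 22126.
Large: Wₕ = 0.38746271; term = 0.38746271²·(1 − 0.18208328)·5916/1561 = 0.46536549.
Small: Wₕ = 0.24943505; term = 0.24943505²·(1 − 0.22558434)·1879/1245 = 0.07271877.
Medium: Wₕ = 0.36310223; term = 0.36310223²·(1 − 0.09397560)·2534/755 = 0.40091969.
Sum = 0.93900395.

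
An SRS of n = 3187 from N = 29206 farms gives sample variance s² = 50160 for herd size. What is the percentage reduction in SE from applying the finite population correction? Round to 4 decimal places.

5.6136

f = n/N = 3187/29206 = 0.10912141.
SE_no-fpc = √(s²/n) = 3.9672332; SE_fpc = √((1−f)s²/n) = 3.7445272.
Ratio = √(1−f) = 0.94386365. Reduction = 100·(1 − 0.94386365) = 5.6136%.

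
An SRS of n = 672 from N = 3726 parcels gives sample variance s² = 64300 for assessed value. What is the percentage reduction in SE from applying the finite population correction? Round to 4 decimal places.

9.4657

f = n/N = 672/3726 = 0.18035427.
SE_no-fpc = √(s²/n) = 9.7818466; SE_fpc = √((1−f)s²/n) = 8.8559252.
Ratio = √(1−f) = 0.90534288. Reduction = 100·(1 − 0.90534288) = 9.4657%.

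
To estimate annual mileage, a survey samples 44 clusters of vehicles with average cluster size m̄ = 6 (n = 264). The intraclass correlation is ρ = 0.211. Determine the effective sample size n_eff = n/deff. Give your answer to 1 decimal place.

128.5

deff = 1 + (6 − 1)·0.211 = 1 + 1.055 = 2.055.
n_eff = 264 / 2.055 = 128.5.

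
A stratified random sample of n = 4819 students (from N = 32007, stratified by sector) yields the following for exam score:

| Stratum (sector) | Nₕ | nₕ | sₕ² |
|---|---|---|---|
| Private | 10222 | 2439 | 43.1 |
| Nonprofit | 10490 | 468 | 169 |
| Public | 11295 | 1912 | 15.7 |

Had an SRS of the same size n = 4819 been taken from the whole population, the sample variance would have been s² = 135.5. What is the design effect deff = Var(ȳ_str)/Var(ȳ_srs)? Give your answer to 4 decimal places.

Var(ȳ_str) = Σ Wₕ²(1−fₕ)sₕ²/nₕ with Wₕ = Nₕ/32007:
  Private: (10222/32007)²·(1−2439/10222)·43.1/2439 = 0.0013723296
  Nonprofit: (10490/32007)²·(1−468/10490)·169/468 = 0.037057899
  Public: (11295/32007)²·(1−1912/11295)·15.7/1912 = 8.4947338 × 10^-4
  → Var(ȳ_str) = 0.039279702.
Var(ȳ_srs) = (1 − 4819/32007)·135.5/4819 = 0.023884418.
deff = 0.039279702 / 0.023884418 = 1.6446.

1.6446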